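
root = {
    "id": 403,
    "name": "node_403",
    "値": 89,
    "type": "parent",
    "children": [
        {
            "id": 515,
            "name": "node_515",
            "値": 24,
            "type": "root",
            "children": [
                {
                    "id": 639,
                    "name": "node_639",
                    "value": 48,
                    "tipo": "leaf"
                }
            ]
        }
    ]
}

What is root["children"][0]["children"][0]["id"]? 639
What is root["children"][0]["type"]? "root"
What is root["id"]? 403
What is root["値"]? 89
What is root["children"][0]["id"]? 515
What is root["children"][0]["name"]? "node_515"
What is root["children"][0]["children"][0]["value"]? 48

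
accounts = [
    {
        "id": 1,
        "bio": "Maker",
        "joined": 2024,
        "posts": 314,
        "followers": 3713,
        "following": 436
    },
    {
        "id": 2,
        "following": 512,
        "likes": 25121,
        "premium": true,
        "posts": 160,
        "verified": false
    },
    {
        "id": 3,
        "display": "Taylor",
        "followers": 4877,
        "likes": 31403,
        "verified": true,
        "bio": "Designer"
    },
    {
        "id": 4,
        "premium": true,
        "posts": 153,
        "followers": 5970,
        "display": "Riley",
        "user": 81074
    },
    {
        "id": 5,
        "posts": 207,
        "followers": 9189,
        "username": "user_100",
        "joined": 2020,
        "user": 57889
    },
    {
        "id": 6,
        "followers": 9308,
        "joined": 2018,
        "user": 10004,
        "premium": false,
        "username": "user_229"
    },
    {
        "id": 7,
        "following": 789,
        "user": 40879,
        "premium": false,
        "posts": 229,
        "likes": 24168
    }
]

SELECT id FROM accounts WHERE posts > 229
[1]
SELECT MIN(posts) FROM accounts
153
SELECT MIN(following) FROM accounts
436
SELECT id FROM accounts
[1, 2, 3, 4, 5, 6, 7]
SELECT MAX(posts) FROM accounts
314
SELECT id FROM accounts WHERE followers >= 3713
[1, 3, 4, 5, 6]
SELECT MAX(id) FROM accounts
7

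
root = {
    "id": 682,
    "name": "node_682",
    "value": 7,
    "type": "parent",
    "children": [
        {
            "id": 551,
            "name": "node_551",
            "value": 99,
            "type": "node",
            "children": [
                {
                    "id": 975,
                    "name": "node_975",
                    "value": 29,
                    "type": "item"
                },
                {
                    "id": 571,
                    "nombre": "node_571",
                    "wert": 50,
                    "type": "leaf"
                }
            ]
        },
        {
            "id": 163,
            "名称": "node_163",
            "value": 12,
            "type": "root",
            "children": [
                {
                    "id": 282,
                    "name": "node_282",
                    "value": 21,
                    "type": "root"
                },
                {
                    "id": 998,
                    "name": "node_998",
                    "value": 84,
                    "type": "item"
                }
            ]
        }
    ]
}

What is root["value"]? 7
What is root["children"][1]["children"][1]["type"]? "item"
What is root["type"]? "parent"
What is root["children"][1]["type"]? "root"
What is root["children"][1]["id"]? 163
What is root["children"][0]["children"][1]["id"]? 571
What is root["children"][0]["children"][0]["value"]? 29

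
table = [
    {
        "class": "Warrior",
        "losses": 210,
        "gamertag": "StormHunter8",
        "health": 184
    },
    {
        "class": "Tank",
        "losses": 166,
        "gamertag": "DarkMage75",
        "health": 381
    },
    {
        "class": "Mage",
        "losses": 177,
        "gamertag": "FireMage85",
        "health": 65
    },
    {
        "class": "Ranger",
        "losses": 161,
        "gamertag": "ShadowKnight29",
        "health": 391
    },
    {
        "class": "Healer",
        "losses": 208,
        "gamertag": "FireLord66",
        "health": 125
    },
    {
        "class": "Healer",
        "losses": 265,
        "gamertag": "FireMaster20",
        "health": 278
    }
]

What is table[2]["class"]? "Mage"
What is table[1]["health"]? 381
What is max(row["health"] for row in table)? 391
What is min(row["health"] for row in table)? 65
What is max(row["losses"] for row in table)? 265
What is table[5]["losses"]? 265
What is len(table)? 6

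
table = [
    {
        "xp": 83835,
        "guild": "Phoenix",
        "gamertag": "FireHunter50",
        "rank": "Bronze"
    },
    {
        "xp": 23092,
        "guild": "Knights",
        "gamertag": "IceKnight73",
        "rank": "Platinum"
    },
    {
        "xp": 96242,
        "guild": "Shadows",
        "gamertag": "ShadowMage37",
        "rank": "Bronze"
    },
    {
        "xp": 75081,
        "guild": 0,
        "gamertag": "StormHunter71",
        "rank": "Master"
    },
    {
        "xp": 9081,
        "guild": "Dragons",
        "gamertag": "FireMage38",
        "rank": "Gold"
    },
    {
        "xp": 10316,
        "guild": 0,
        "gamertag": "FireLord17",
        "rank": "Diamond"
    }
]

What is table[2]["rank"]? "Bronze"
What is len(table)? 6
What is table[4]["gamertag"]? "FireMage38"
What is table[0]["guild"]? "Phoenix"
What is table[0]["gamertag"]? "FireHunter50"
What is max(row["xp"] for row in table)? 96242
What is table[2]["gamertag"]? "ShadowMage37"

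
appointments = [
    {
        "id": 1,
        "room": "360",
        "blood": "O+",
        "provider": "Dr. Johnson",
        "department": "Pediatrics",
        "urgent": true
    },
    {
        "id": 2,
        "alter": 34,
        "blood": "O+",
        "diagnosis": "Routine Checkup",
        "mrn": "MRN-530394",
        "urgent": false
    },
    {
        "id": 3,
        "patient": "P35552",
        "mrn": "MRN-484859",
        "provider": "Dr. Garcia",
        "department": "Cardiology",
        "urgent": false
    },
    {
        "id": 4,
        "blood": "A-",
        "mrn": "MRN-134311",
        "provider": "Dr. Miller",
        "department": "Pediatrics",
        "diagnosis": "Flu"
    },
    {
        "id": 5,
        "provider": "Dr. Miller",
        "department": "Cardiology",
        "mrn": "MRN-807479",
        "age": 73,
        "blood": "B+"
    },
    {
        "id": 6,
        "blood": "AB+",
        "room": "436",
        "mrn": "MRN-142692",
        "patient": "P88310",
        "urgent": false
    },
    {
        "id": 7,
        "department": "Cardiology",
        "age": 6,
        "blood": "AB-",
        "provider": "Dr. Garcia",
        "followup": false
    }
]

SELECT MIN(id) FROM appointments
1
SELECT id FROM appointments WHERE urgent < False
[]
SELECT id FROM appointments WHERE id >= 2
[2, 3, 4, 5, 6, 7]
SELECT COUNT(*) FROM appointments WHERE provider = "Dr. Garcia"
2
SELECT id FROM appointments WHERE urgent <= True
[1, 2, 3, 6]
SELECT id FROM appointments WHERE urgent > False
[1]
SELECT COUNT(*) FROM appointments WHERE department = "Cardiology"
3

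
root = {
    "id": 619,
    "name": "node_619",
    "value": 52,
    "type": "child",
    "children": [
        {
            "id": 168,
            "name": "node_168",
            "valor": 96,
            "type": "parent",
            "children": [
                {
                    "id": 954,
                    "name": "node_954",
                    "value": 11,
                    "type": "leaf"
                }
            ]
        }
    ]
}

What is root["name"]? "node_619"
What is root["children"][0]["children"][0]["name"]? "node_954"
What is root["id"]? 619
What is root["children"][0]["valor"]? 96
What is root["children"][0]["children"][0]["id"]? 954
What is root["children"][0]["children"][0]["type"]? "leaf"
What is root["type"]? "child"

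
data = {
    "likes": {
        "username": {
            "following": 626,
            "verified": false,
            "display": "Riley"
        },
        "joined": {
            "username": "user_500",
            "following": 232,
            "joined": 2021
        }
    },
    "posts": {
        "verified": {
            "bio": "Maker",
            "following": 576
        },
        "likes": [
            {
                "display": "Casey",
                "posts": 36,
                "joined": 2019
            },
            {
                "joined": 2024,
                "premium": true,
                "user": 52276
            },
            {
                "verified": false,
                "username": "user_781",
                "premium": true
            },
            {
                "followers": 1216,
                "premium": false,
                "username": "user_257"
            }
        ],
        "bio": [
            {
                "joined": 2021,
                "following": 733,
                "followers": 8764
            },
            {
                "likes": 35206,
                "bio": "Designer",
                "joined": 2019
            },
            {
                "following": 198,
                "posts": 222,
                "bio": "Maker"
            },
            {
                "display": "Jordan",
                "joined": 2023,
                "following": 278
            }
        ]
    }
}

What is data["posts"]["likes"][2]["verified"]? False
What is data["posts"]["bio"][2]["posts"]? 222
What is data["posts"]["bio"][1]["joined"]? 2019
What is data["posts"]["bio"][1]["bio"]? "Designer"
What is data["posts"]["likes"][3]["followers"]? 1216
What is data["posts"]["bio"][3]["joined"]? 2023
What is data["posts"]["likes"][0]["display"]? "Casey"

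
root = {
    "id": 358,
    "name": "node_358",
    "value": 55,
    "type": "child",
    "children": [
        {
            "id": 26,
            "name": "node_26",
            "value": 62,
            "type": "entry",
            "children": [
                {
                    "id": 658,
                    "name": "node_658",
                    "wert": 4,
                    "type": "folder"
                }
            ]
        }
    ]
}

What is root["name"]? "node_358"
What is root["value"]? 55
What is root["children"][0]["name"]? "node_26"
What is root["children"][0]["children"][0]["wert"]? 4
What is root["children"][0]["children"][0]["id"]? 658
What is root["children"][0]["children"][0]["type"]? "folder"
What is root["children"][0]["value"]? 62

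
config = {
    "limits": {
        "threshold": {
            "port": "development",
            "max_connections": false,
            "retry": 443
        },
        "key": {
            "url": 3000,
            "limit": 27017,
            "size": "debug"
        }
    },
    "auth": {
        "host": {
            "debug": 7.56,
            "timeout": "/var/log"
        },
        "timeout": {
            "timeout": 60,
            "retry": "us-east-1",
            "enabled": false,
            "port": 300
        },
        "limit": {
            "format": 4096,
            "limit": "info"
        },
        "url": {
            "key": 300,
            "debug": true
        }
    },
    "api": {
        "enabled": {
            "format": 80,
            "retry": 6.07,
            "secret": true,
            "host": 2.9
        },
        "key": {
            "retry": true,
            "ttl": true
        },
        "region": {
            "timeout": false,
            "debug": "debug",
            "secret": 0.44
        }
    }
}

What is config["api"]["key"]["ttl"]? True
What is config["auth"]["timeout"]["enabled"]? False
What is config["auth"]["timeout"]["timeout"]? 60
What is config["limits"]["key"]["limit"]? 27017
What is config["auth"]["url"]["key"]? 300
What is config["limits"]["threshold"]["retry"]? 443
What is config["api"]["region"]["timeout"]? False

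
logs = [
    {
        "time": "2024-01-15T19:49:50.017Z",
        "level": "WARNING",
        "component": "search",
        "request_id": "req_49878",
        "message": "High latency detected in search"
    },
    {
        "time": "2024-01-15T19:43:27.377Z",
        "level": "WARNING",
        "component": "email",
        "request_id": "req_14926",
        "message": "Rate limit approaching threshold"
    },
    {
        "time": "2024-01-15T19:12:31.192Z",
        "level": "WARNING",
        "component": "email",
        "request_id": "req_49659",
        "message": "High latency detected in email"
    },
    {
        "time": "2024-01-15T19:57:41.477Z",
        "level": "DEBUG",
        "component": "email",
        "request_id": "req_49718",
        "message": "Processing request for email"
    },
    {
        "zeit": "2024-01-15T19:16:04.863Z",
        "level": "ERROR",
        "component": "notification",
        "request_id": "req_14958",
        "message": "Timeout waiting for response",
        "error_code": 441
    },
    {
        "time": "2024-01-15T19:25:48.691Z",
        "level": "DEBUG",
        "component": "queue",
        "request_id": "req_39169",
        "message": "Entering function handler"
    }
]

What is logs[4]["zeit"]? "2024-01-15T19:16:04.863Z"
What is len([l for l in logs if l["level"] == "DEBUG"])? 2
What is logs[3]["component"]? "email"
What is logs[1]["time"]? "2024-01-15T19:43:27.377Z"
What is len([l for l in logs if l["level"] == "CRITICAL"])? 0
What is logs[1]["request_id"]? "req_14926"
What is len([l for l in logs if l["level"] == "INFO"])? 0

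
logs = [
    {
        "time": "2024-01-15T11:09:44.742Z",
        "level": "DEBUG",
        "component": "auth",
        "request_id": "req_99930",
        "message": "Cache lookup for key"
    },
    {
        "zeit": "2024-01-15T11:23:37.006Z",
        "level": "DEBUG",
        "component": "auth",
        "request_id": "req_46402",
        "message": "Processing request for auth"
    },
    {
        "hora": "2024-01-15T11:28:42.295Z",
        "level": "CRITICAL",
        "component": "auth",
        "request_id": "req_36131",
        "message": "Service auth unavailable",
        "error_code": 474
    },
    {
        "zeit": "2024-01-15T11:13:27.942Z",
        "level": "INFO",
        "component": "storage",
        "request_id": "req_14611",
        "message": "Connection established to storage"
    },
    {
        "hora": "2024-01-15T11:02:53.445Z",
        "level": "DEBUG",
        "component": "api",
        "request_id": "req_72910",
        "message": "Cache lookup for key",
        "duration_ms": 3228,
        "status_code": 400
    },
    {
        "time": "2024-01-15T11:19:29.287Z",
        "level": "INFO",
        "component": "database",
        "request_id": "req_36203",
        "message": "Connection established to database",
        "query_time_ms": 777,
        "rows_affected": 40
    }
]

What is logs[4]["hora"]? "2024-01-15T11:02:53.445Z"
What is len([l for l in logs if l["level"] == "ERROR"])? 0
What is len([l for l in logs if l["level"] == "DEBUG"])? 3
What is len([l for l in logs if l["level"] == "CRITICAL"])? 1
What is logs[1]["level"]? "DEBUG"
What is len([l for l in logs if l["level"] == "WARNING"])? 0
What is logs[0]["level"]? "DEBUG"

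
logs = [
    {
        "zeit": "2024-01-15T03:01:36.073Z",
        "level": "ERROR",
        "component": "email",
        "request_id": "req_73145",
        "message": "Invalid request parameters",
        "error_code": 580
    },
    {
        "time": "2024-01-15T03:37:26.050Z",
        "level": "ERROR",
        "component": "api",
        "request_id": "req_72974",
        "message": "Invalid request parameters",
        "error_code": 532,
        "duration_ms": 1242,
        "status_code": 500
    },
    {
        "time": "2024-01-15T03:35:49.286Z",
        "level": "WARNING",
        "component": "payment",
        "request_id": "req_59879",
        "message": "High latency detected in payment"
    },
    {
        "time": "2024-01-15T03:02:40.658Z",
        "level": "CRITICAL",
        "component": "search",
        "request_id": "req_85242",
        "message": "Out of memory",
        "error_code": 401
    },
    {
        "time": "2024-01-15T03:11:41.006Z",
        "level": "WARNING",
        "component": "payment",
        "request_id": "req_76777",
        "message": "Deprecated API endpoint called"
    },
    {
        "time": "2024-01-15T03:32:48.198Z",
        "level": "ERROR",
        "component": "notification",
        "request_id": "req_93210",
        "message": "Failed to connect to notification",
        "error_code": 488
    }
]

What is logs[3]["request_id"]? "req_85242"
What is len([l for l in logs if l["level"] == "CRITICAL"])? 1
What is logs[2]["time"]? "2024-01-15T03:35:49.286Z"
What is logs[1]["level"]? "ERROR"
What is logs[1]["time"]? "2024-01-15T03:37:26.050Z"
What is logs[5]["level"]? "ERROR"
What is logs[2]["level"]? "WARNING"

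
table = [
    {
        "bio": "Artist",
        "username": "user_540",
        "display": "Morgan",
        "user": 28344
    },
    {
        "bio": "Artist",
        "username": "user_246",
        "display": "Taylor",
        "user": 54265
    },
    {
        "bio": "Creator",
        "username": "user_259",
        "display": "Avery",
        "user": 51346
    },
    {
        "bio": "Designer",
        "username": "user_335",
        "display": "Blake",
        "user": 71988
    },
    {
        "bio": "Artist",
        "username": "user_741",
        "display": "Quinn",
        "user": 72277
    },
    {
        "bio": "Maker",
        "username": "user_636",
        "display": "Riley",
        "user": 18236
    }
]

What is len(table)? 6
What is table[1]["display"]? "Taylor"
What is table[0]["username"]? "user_540"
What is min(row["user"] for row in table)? 18236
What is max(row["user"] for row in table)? 72277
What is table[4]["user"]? 72277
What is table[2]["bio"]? "Creator"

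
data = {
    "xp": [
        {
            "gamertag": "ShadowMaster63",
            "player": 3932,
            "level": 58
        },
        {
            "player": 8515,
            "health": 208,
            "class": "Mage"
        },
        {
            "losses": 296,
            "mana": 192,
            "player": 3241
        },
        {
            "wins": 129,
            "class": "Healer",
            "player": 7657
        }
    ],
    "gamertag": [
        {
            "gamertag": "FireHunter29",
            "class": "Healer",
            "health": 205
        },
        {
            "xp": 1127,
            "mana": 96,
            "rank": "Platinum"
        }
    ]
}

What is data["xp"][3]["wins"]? 129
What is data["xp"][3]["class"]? "Healer"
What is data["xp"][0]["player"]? 3932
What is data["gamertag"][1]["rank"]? "Platinum"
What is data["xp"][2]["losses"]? 296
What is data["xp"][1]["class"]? "Mage"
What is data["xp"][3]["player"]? 7657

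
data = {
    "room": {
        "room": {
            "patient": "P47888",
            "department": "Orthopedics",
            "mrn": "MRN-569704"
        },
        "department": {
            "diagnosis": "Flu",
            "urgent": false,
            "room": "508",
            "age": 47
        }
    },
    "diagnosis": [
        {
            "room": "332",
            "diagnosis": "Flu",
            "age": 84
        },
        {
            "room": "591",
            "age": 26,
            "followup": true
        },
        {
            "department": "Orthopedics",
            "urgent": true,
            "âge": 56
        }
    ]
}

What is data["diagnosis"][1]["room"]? "591"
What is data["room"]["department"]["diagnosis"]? "Flu"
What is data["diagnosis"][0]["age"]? 84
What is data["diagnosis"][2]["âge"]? 56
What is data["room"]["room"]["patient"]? "P47888"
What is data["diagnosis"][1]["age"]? 26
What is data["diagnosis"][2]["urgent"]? True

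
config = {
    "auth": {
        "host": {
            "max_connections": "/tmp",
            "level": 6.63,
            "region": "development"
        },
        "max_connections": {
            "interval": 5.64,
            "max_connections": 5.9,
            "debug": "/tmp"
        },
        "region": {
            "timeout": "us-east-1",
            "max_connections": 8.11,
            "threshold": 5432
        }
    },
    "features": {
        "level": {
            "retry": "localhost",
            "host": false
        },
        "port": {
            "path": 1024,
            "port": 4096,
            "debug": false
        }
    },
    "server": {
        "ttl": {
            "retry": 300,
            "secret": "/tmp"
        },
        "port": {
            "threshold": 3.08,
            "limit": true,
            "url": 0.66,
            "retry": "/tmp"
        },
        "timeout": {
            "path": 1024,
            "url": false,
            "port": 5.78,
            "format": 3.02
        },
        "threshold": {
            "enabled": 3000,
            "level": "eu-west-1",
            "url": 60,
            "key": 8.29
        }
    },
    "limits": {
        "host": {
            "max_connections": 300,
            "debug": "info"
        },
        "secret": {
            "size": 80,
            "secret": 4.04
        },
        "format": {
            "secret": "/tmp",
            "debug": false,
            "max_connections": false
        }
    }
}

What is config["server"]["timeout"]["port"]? 5.78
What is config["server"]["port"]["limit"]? True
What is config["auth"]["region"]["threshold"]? 5432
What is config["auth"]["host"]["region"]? "development"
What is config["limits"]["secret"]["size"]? 80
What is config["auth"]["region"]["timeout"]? "us-east-1"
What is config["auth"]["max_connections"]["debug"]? "/tmp"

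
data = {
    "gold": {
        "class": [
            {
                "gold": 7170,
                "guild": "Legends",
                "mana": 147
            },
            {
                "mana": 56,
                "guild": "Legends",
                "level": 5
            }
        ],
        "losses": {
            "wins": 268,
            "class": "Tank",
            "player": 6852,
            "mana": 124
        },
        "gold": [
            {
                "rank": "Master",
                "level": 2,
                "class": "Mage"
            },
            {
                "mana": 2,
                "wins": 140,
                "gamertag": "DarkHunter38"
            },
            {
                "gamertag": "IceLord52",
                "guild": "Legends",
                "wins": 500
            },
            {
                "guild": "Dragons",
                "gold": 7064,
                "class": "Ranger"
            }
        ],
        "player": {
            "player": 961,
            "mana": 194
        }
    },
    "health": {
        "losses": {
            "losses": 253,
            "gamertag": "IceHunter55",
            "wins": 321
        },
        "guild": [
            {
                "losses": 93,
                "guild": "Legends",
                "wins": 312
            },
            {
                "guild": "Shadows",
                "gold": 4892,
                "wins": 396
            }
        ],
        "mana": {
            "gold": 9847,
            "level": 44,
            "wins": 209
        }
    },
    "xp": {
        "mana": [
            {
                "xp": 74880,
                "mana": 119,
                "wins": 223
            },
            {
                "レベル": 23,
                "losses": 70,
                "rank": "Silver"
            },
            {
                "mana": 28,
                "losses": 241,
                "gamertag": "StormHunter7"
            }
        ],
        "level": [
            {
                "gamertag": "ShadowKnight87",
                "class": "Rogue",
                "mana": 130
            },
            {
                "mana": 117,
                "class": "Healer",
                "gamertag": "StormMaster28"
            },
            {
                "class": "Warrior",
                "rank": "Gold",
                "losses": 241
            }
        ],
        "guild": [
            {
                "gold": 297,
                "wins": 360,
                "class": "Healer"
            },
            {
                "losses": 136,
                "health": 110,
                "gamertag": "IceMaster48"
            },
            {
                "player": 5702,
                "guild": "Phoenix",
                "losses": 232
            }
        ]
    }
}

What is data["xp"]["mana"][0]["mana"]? 119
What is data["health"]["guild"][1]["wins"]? 396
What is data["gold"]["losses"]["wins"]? 268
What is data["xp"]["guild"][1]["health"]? 110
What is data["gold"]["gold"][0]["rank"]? "Master"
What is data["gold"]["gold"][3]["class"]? "Ranger"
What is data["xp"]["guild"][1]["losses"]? 136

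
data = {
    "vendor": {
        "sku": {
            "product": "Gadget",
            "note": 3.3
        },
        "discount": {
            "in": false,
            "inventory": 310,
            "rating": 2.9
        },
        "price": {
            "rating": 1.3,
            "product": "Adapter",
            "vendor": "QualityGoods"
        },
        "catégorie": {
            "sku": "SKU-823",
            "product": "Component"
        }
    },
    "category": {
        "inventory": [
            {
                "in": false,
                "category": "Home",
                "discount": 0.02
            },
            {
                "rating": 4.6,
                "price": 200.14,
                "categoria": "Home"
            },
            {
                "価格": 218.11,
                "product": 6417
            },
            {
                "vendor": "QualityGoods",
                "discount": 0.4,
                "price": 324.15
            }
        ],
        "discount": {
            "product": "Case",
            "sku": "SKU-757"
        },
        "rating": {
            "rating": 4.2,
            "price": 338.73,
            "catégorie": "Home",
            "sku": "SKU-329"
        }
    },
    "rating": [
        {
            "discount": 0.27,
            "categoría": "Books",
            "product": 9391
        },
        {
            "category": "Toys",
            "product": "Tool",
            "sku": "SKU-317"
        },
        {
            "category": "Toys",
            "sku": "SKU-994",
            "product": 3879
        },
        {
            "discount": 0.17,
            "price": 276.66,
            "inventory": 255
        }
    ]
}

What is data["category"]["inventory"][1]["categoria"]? "Home"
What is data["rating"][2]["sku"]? "SKU-994"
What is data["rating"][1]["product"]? "Tool"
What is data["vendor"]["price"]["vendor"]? "QualityGoods"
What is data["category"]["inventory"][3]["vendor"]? "QualityGoods"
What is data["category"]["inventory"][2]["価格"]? 218.11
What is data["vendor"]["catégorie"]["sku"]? "SKU-823"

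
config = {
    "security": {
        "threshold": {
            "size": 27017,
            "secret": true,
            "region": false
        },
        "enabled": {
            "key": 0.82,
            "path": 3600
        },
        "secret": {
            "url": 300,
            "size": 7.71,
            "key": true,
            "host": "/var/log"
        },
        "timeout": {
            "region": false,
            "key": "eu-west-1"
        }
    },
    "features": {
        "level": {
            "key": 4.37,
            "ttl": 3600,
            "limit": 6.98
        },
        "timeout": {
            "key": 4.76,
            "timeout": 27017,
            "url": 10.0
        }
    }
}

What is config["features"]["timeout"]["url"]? 10.0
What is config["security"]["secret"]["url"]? 300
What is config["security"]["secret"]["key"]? True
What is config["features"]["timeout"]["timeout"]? 27017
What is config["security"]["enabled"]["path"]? 3600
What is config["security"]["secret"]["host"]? "/var/log"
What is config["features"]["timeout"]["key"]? 4.76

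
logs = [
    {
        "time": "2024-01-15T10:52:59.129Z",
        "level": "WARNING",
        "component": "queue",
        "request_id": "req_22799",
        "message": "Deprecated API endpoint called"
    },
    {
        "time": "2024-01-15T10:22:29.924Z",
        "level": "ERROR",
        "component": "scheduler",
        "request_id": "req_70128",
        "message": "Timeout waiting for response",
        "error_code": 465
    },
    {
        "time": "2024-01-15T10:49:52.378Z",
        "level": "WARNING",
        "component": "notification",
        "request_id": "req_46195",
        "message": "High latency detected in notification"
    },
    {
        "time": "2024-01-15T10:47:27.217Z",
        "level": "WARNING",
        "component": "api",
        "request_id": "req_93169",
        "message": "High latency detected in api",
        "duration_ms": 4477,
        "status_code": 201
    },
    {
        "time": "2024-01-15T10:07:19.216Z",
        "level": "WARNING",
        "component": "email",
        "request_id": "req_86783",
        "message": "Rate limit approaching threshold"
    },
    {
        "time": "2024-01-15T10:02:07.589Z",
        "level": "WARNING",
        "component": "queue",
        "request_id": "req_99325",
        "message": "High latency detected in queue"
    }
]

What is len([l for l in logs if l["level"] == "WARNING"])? 5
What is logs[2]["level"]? "WARNING"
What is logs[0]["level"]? "WARNING"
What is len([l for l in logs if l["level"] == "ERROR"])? 1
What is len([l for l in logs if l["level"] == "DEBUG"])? 0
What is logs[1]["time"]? "2024-01-15T10:22:29.924Z"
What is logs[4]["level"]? "WARNING"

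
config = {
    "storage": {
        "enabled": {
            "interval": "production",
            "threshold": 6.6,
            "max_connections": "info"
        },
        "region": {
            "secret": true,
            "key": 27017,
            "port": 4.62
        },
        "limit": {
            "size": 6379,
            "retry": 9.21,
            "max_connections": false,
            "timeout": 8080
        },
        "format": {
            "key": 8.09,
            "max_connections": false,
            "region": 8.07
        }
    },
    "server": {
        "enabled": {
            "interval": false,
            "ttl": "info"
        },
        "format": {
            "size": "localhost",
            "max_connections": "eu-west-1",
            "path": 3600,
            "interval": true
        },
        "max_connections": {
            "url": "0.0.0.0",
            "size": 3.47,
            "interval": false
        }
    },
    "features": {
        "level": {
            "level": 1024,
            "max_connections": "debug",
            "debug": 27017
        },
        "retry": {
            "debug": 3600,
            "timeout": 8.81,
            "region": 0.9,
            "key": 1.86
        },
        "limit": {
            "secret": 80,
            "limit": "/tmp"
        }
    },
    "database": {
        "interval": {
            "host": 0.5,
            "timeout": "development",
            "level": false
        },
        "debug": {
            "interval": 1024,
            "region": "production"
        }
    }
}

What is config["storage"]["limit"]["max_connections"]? False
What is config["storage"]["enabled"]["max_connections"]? "info"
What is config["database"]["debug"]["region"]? "production"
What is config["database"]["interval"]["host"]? 0.5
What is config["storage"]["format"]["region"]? 8.07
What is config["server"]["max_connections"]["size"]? 3.47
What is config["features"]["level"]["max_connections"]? "debug"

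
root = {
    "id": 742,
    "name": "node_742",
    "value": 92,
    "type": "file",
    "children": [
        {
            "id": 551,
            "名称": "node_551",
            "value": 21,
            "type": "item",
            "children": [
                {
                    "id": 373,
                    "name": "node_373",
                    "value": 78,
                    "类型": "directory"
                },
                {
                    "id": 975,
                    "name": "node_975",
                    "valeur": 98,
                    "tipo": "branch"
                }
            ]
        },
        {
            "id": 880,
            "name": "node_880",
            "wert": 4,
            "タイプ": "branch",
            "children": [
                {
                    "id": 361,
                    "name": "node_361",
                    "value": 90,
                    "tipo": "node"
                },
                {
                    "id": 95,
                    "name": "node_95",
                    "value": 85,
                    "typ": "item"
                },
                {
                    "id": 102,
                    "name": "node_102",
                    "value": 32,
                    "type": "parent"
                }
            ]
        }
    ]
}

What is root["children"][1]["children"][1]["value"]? 85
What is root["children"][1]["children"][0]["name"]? "node_361"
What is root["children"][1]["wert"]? 4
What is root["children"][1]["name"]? "node_880"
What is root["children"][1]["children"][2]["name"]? "node_102"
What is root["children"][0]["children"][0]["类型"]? "directory"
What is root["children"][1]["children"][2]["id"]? 102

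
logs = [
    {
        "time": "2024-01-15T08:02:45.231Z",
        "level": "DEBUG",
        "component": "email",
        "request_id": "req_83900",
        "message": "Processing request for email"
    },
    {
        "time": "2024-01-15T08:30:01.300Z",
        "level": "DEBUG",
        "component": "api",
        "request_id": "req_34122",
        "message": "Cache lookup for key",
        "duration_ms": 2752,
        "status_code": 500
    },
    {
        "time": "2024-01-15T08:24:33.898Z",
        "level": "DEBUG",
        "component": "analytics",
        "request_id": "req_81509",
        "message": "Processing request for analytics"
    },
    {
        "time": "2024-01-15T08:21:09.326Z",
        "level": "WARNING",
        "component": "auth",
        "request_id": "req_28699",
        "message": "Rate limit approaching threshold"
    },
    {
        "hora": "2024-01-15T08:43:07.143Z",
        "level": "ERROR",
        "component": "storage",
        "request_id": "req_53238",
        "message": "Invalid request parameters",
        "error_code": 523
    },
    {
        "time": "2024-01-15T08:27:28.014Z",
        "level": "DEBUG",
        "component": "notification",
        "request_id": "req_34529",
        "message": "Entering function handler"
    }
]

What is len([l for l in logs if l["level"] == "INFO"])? 0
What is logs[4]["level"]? "ERROR"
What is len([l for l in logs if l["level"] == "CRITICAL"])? 0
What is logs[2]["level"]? "DEBUG"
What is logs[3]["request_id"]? "req_28699"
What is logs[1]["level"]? "DEBUG"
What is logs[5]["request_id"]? "req_34529"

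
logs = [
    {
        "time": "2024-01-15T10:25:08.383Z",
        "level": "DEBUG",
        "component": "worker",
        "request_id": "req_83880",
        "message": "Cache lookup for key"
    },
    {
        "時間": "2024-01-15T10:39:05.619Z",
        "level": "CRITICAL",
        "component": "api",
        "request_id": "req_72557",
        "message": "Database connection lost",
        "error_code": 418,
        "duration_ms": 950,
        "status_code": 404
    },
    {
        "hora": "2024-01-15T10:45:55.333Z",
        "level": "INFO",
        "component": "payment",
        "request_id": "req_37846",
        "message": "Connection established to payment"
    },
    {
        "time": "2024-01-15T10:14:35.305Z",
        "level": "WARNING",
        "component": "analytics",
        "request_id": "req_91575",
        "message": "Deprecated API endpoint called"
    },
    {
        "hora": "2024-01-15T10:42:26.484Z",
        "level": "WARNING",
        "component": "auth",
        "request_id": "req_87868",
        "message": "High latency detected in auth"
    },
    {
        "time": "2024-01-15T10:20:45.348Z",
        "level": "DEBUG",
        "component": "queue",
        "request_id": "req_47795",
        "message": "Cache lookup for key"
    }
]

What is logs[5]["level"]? "DEBUG"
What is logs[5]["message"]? "Cache lookup for key"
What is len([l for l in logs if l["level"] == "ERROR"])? 0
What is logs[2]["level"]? "INFO"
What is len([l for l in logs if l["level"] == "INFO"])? 1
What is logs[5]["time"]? "2024-01-15T10:20:45.348Z"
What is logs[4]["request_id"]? "req_87868"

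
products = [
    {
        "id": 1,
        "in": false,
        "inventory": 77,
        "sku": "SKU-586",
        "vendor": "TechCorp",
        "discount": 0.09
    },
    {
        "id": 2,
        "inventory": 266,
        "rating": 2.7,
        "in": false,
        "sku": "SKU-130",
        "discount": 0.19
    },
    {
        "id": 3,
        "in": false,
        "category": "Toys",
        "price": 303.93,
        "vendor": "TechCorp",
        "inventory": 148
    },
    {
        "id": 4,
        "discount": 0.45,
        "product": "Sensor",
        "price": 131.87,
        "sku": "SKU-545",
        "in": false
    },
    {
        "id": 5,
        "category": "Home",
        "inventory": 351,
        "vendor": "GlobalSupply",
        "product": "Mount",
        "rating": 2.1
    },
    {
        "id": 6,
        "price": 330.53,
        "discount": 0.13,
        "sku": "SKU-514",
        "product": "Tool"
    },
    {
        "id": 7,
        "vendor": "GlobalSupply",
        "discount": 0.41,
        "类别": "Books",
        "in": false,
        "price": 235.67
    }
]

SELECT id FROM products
[1, 2, 3, 4, 5, 6, 7]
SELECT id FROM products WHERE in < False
[]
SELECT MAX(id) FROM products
7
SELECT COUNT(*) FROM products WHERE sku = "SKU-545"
1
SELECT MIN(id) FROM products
1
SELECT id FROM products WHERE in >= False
[1, 2, 3, 4, 7]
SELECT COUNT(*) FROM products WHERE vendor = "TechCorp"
2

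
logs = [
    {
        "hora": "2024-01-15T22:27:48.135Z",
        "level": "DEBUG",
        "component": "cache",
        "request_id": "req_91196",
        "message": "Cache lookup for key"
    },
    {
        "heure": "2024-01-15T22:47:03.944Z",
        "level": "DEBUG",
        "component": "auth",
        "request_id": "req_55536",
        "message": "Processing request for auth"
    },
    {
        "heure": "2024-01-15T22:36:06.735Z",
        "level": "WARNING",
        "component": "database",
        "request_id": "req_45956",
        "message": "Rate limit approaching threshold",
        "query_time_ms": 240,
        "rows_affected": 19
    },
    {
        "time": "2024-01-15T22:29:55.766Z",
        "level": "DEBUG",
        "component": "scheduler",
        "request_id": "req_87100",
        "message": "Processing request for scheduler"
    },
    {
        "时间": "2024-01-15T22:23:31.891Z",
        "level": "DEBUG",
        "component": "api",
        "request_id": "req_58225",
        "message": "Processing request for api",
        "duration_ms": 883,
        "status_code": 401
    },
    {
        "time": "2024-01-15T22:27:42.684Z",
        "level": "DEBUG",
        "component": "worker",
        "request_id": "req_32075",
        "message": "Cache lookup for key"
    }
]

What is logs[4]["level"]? "DEBUG"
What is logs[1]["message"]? "Processing request for auth"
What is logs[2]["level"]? "WARNING"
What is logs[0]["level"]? "DEBUG"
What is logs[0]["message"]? "Cache lookup for key"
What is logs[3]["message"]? "Processing request for scheduler"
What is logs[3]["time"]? "2024-01-15T22:29:55.766Z"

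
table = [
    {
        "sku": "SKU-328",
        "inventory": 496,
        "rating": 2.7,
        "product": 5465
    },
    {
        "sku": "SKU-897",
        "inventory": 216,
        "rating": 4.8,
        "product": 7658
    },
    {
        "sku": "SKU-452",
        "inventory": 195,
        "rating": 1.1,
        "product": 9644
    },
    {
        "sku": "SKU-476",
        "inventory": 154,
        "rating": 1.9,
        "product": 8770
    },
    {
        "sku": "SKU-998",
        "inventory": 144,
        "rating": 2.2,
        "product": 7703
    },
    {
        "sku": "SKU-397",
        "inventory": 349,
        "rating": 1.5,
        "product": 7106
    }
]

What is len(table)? 6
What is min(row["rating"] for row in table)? 1.1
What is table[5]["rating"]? 1.5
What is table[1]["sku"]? "SKU-897"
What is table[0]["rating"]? 2.7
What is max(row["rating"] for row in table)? 4.8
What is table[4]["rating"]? 2.2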